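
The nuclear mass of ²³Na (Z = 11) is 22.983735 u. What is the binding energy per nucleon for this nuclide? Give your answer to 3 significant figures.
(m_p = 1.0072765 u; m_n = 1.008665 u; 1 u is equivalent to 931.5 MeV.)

8.11 MeV/nucleon

With 11 protons and 12 neutrons (A = 23):
Total constituent mass: 11 × 1.0072765 + 12 × 1.008665 = 23.1840215 u
The mass defect is 23.1840215 − 22.983735 = 0.2002865 u.
Converting to energy: 0.2002865 u × 931.5 MeV/u = 186.567 MeV
Per nucleon: 186.567 / 23 = 8.112 MeV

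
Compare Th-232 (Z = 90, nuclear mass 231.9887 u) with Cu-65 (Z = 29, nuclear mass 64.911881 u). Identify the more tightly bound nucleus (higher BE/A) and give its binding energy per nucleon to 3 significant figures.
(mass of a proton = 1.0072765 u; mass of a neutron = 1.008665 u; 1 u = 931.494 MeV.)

Th-232: Σm = 90(1.0072765) + 142(1.008665) = 233.8853150 u; Δm = 1.8966150 u; E_B = 1766.7 MeV; E_B/A = 7.615 MeV
Cu-65: Σm = 29(1.0072765) + 36(1.008665) = 65.5229585 u; Δm = 0.6110775 u; E_B = 569.22 MeV; E_B/A = 8.757 MeV
Cu-65 has the higher binding energy per nucleon, so it is the more tightly bound nucleus.

Cu-65; 8.76 MeV/nucleon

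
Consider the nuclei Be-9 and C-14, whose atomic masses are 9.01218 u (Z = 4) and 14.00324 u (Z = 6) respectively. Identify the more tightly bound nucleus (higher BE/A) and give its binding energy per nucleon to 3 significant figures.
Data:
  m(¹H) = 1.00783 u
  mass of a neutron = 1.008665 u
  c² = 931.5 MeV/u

Be-9: Σm = 4(1.00783) + 5(1.008665) = 9.074645 u; Δm = 0.062465 u; E_B = 58.186 MeV; E_B/A = 6.465 MeV
C-14: Σm = 6(1.00783) + 8(1.008665) = 14.116300 u; Δm = 0.113060 u; E_B = 105.32 MeV; E_B/A = 7.523 MeV
C-14 has the higher binding energy per nucleon, so it is the more tightly bound nucleus.

C-14; 7.52 MeV/nucleon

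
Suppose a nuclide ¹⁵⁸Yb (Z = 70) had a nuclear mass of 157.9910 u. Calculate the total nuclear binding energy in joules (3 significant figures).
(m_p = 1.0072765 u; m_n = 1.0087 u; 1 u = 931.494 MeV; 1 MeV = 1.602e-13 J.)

Mass of separated nucleons = 70(1.0072765) + 88(1.0087) = 70.5093550 + 88.7656 = 159.2749550 u
Δm = 159.2749550 − 157.9910 = 1.2839550 u
E_B = 1.2839550 × 931.494 = 1196.00 MeV
In joules: 1196.00 MeV × 1.602e-13 J/MeV = 1.9160e-10 J

1.92e-10 J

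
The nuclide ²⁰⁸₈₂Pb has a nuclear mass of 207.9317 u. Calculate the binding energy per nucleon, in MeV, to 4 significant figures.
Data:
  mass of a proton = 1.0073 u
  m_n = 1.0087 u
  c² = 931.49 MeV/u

With 82 protons and 126 neutrons (A = 208):
Total constituent mass: 82 × 1.0073 + 126 × 1.0087 = 209.6948 u
The mass defect is 209.6948 − 207.9317 = 1.7631 u.
E_B = 1.7631 × 931.49 = 1642.31 MeV
Dividing by A = 208 gives 7.896 MeV per nucleon.

7.896 MeV/nucleon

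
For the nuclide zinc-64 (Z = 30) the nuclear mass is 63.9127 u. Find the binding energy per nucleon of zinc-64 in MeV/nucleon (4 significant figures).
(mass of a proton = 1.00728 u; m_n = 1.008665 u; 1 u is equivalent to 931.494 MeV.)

8.737 MeV/nucleon

The nucleus contains 30 protons and 64 − 30 = 34 neutrons.
Σm = 30·m_p + 34·m_n = 30.21840 + 34.294610 = 64.513010 u
Δm = 64.513010 − 63.9127 = 0.600310 u
Converting to energy: 0.600310 u × 931.494 MeV/u = 559.185 MeV
Dividing by A = 64 gives 8.737 MeV per nucleon.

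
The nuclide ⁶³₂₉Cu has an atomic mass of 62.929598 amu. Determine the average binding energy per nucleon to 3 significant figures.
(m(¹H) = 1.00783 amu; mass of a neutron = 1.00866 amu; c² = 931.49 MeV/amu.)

8.75 MeV/nucleon

Total constituent mass: 29 × 1.00783 + 34 × 1.00866 = 63.52151 amu
Δm = 63.52151 − 62.929598 = 0.591912 amu
Binding energy = Δm·c² = 0.591912 × 931.49 MeV/amu = 551.360 MeV
BE/A = 551.360 MeV / 63 = 8.752 MeV/nucleon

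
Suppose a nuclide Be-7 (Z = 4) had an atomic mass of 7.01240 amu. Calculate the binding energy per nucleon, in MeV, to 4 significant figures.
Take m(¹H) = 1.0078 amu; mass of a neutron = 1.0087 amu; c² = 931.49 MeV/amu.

Mass of separated nucleons = 4(1.0078) + 3(1.0087) = 4.0312 + 3.0261 = 7.0573 amu
The mass defect is 7.0573 − 7.01240 = 0.04490 amu.
Binding energy = Δm·c² = 0.04490 × 931.49 MeV/amu = 41.8239 MeV
BE/A = 41.8239 MeV / 7 = 5.975 MeV/nucleon

5.975 MeV/nucleon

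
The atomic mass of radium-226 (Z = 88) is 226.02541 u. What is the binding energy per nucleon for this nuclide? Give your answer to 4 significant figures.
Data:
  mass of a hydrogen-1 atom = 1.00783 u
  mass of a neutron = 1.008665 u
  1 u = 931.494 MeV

Mass of separated nucleons = 88(1.00783) + 138(1.008665) = 88.68904 + 139.195770 = 227.884810 u
Δm = 227.884810 − 226.02541 = 1.859400 u
Converting to energy: 1.859400 u × 931.494 MeV/u = 1732.02 MeV
Dividing by A = 226 gives 7.664 MeV per nucleon.

7.664 MeV/nucleon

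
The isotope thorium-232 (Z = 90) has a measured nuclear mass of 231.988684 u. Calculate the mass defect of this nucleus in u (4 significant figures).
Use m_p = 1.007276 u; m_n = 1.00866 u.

Z = 90, so N = A − Z = 232 − 90 = 142.
Total constituent mass: 90 × 1.007276 + 142 × 1.00866 = 233.884560 u
Mass defect Δm = 233.884560 − 231.988684 = 1.895876 u

1.896 u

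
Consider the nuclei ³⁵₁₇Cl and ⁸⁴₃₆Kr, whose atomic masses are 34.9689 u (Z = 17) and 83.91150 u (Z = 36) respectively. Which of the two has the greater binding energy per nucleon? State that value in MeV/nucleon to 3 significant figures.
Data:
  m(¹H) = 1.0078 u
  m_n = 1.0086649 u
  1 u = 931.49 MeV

³⁵₁₇Cl: Σm = 17(1.0078) + 18(1.0086649) = 35.2885682 u; Δm = 0.3196682 u; E_B = 297.77 MeV; E_B/A = 8.508 MeV
⁸⁴₃₆Kr: Σm = 36(1.0078) + 48(1.0086649) = 84.6967152 u; Δm = 0.7852152 u; E_B = 731.42 MeV; E_B/A = 8.707 MeV
⁸⁴₃₆Kr has the higher binding energy per nucleon, so it is the more tightly bound nucleus.

⁸⁴₃₆Kr; 8.71 MeV/nucleon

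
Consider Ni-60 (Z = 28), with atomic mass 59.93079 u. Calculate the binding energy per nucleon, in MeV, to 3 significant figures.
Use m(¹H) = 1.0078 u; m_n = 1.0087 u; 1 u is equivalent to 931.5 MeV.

Σm = 28·m(¹H) + 32·m_n = 28.2184 + 32.2784 = 60.4968 u
The mass defect is 60.4968 − 59.93079 = 0.56601 u.
Converting to energy: 0.56601 u × 931.5 MeV/u = 527.238 MeV
BE/A = 527.238 MeV / 60 = 8.787 MeV/nucleon

8.79 MeV/nucleon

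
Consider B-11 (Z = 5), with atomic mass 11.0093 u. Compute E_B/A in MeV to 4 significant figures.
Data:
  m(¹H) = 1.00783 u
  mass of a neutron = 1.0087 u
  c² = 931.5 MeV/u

6.948 MeV/nucleon

The nucleus contains 5 protons and 11 − 5 = 6 neutrons.
Mass of separated nucleons = 5(1.00783) + 6(1.0087) = 5.03915 + 6.0522 = 11.09135 u
Mass defect Δm = 11.09135 − 11.0093 = 0.08205 u
Converting to energy: 0.08205 u × 931.5 MeV/u = 76.4296 MeV
Per nucleon: 76.4296 / 11 = 6.948 MeV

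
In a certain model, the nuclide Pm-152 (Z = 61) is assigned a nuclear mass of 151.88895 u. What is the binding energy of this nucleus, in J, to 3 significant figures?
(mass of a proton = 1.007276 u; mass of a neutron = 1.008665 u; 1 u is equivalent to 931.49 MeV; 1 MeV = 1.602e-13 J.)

With 61 protons and 91 neutrons (A = 152):
Total constituent mass: 61 × 1.007276 + 91 × 1.008665 = 153.232351 u
Δm = 153.232351 − 151.88895 = 1.343401 u
Binding energy = Δm·c² = 1.343401 × 931.49 MeV/u = 1251.36 MeV
In joules: 1251.36 MeV × 1.602e-13 J/MeV = 2.0047e-10 J

2.00e-10 J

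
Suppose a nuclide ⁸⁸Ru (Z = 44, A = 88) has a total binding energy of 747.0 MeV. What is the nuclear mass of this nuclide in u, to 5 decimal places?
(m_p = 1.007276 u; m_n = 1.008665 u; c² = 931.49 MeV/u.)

87.89946 u

Mass defect = 747.0 MeV / (931.49 MeV/u) = 0.8019410 u
Constituent mass = 44(1.007276) + 44(1.008665) = 88.701404 u
Nuclear mass = 88.701404 − 0.8019410 = 87.8994630 u ≈ 87.89946 u (to 5 decimal places)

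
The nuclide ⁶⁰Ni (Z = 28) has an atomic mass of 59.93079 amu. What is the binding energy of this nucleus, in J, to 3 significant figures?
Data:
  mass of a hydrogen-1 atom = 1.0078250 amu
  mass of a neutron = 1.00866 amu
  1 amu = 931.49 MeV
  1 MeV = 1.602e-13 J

Z = 28, so N = A − Z = 60 − 28 = 32.
Total constituent mass: 28 × 1.0078250 + 32 × 1.00866 = 60.4962200 amu
Mass defect Δm = 60.4962200 − 59.93079 = 0.5654300 amu
Binding energy = Δm·c² = 0.5654300 × 931.49 MeV/amu = 526.692 MeV
In joules: 526.692 MeV × 1.602e-13 J/MeV = 8.4376e-11 J

8.44e-11 J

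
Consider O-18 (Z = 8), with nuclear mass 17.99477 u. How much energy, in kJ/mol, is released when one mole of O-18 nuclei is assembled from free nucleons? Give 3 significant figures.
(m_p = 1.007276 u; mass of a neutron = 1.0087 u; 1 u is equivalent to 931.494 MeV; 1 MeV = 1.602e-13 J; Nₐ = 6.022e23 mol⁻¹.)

1.35e+10 kJ/mol

Σm = 8·m_p + 10·m_n = 8.058208 + 10.0870 = 18.145208 u
Δm = 18.145208 − 17.99477 = 0.150438 u
Binding energy = Δm·c² = 0.150438 × 931.494 MeV/u = 140.132 MeV
Per nucleus in joules: 140.132 MeV × 1.602e-13 J/MeV = 2.2449e-11 J
Per mole: 2.2449e-11 J × 6.022e23 mol⁻¹ = 1.3519e+13 J/mol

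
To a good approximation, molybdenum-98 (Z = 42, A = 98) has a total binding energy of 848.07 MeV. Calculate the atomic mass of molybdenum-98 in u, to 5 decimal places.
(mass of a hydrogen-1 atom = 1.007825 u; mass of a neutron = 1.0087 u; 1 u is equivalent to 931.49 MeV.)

Mass defect = 848.07 MeV / (931.49 MeV/u) = 0.9104446 u
Constituent mass = 42(1.007825) + 56(1.0087) = 98.815850 u
Atomic mass = 98.815850 − 0.9104446 = 97.9054054 u ≈ 97.90541 u (to 5 decimal places)

97.90541 u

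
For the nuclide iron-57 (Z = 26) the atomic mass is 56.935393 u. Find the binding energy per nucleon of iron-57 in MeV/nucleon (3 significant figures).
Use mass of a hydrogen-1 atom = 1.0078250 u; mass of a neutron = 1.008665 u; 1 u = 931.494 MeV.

Mass of separated nucleons = 26(1.0078250) + 31(1.008665) = 26.2034500 + 31.268615 = 57.4720650 u
Mass defect Δm = 57.4720650 − 56.935393 = 0.5366720 u
E_B = 0.5366720 × 931.494 = 499.907 MeV
Dividing by A = 57 gives 8.770 MeV per nucleon.

8.77 MeV/nucleon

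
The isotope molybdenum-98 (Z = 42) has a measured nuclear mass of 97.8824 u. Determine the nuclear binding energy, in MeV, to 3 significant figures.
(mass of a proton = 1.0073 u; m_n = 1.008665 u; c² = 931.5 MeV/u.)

Σm = 42·m_p + 56·m_n = 42.3066 + 56.485240 = 98.791840 u
The mass defect is 98.791840 − 97.8824 = 0.909440 u.
Converting to energy: 0.909440 u × 931.5 MeV/u = 847.143 MeV

847 MeV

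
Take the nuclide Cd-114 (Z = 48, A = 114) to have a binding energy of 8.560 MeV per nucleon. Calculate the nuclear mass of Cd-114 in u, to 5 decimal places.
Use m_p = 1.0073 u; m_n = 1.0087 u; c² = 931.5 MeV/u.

Total binding energy = 114 × 8.560 = 975.840 MeV
Mass defect = 975.840 MeV / (931.5 MeV/u) = 1.0476006 u
Constituent mass = 48(1.0073) + 66(1.0087) = 114.9246 u
Nuclear mass = 114.9246 − 1.0476006 = 113.8769994 u ≈ 113.87700 u (to 5 decimal places)

113.87700 u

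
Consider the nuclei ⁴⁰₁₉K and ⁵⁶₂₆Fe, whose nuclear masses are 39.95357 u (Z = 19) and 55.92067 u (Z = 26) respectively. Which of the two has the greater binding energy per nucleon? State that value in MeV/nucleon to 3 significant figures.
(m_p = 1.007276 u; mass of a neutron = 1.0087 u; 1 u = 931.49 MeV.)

⁴⁰₁₉K: Σm = 19(1.007276) + 21(1.0087) = 40.320944 u; Δm = 0.367374 u; E_B = 342.21 MeV; E_B/A = 8.555 MeV
⁵⁶₂₆Fe: Σm = 26(1.007276) + 30(1.0087) = 56.450176 u; Δm = 0.529506 u; E_B = 493.23 MeV; E_B/A = 8.808 MeV
⁵⁶₂₆Fe has the higher binding energy per nucleon, so it is the more tightly bound nucleus.

⁵⁶₂₆Fe; 8.81 MeV/nucleon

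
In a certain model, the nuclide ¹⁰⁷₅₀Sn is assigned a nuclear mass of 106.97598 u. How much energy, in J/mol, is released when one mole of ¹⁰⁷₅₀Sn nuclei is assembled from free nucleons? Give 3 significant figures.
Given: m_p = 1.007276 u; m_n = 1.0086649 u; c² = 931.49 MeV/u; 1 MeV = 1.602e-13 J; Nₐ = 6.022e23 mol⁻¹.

Mass of separated nucleons = 50(1.007276) + 57(1.0086649) = 50.363800 + 57.4938993 = 107.8576993 u
Mass defect Δm = 107.8576993 − 106.97598 = 0.8817193 u
Converting to energy: 0.8817193 u × 931.49 MeV/u = 821.313 MeV
Per nucleus in joules: 821.313 MeV × 1.602e-13 J/MeV = 1.3157e-10 J
Per mole: 1.3157e-10 J × 6.022e23 mol⁻¹ = 7.9231e+13 J/mol

7.92e+13 J/mol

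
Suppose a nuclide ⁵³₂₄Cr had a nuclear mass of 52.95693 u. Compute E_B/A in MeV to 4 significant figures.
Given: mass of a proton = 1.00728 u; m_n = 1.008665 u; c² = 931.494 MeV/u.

8.244 MeV/nucleon

Z = 24, so N = A − Z = 53 − 24 = 29.
Total constituent mass: 24 × 1.00728 + 29 × 1.008665 = 53.426005 u
Δm = 53.426005 − 52.95693 = 0.469075 u
Converting to energy: 0.469075 u × 931.494 MeV/u = 436.941 MeV
Per nucleon: 436.941 / 53 = 8.244 MeV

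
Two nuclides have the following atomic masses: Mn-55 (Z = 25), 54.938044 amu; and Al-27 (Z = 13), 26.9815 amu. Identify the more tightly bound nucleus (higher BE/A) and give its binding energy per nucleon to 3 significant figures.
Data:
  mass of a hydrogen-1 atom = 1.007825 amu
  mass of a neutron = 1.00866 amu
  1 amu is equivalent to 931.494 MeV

Mn-55: Σm = 25(1.007825) + 30(1.00866) = 55.455425 amu; Δm = 0.517381 amu; E_B = 481.937 MeV; E_B/A = 8.762 MeV
Al-27: Σm = 13(1.007825) + 14(1.00866) = 27.222965 amu; Δm = 0.241465 amu; E_B = 224.92 MeV; E_B/A = 8.330 MeV
Mn-55 has the higher binding energy per nucleon, so it is the more tightly bound nucleus.

Mn-55; 8.76 MeV/nucleon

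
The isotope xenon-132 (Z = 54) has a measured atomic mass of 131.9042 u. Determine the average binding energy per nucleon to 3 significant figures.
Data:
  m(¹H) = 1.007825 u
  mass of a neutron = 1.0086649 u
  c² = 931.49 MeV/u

With 54 protons and 78 neutrons (A = 132):
Mass of separated nucleons = 54(1.007825) + 78(1.0086649) = 54.422550 + 78.6758622 = 133.0984122 u
Mass defect Δm = 133.0984122 − 131.9042 = 1.1942122 u
Binding energy = Δm·c² = 1.1942122 × 931.49 MeV/u = 1112.40 MeV
BE/A = 1112.40 MeV / 132 = 8.427 MeV/nucleon

8.43 MeV/nucleon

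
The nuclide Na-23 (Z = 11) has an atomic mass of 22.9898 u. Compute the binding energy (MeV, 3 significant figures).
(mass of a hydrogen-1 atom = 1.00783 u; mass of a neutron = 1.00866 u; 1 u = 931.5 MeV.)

187 MeV

Total constituent mass: 11 × 1.00783 + 12 × 1.00866 = 23.19005 u
Mass defect Δm = 23.19005 − 22.9898 = 0.20025 u
Converting to energy: 0.20025 u × 931.5 MeV/u = 186.533 MeV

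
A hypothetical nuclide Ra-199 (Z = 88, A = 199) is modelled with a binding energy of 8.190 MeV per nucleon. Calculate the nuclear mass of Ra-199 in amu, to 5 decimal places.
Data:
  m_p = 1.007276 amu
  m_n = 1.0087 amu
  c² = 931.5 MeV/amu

198.85633 amu

Total binding energy = 199 × 8.190 = 1629.810 MeV
Mass defect = 1629.810 MeV / (931.5 MeV/amu) = 1.7496618 amu
Constituent mass = 88(1.007276) + 111(1.0087) = 200.605988 amu
Nuclear mass = 200.605988 − 1.7496618 = 198.8563262 amu ≈ 198.85633 amu (to 5 decimal places)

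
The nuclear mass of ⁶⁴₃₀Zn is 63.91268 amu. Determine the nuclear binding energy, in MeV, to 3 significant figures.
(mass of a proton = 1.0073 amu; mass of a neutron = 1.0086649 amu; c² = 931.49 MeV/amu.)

560 MeV

Mass of separated nucleons = 30(1.0073) + 34(1.0086649) = 30.2190 + 34.2946066 = 64.5136066 amu
Δm = 64.5136066 − 63.91268 = 0.6009266 amu
Converting to energy: 0.6009266 amu × 931.49 MeV/amu = 559.757 MeV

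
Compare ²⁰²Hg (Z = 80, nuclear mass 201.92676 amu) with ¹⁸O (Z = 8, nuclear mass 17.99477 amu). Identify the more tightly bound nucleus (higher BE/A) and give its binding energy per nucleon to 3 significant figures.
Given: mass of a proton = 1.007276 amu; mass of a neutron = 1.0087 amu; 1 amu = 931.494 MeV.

²⁰²Hg; 7.92 MeV/nucleon

²⁰²Hg: Σm = 80(1.007276) + 122(1.0087) = 203.643480 amu; Δm = 1.716720 amu; E_B = 1599.1 MeV; E_B/A = 7.916 MeV
¹⁸O: Σm = 8(1.007276) + 10(1.0087) = 18.145208 amu; Δm = 0.150438 amu; E_B = 140.13 MeV; E_B/A = 7.785 MeV
²⁰²Hg has the higher binding energy per nucleon, so it is the more tightly bound nucleus.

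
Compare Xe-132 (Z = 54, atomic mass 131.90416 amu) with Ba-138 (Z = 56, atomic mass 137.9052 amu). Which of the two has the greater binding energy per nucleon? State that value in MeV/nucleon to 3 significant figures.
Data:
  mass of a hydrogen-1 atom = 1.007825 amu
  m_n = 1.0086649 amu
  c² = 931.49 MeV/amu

Xe-132: Σm = 54(1.007825) + 78(1.0086649) = 133.0984122 amu; Δm = 1.1942522 amu; E_B = 1112.43 MeV; E_B/A = 8.428 MeV
Ba-138: Σm = 56(1.007825) + 82(1.0086649) = 139.1487218 amu; Δm = 1.2435218 amu; E_B = 1158.33 MeV; E_B/A = 8.394 MeV
Xe-132 has the higher binding energy per nucleon, so it is the more tightly bound nucleus.

Xe-132; 8.43 MeV/nucleon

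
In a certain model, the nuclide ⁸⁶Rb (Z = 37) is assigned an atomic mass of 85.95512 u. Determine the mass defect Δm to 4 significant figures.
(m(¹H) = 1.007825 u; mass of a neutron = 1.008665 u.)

0.7590 u

With 37 protons and 49 neutrons (A = 86):
Total constituent mass: 37 × 1.007825 + 49 × 1.008665 = 86.714110 u
The mass defect is 86.714110 − 85.95512 = 0.758990 u.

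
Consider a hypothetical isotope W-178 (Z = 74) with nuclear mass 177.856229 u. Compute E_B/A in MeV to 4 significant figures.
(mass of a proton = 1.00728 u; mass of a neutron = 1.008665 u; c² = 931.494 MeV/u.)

The nucleus contains 74 protons and 178 − 74 = 104 neutrons.
Σm = 74·m_p + 104·m_n = 74.53872 + 104.901160 = 179.439880 u
Δm = 179.439880 − 177.856229 = 1.583651 u
E_B = 1.583651 × 931.494 = 1475.16 MeV
BE/A = 1475.16 MeV / 178 = 8.287 MeV/nucleon

8.287 MeV/nucleon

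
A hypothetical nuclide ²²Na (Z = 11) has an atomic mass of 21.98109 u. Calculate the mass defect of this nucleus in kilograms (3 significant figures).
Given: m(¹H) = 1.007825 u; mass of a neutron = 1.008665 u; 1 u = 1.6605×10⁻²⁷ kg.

Total constituent mass: 11 × 1.007825 + 11 × 1.008665 = 22.181390 u
The mass defect is 22.181390 − 21.98109 = 0.200300 u.
In SI units: 0.200300 u × 1.6605×10⁻²⁷ kg/u = 3.3260e-28 kg

3.33e-28 kg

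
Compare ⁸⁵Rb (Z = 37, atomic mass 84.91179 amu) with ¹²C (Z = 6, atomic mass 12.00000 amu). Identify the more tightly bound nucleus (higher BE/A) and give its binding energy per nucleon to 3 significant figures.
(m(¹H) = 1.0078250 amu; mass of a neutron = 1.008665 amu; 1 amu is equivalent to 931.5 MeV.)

⁸⁵Rb; 8.70 MeV/nucleon

⁸⁵Rb: Σm = 37(1.0078250) + 48(1.008665) = 85.7054450 amu; Δm = 0.7936550 amu; E_B = 739.29 MeV; E_B/A = 8.698 MeV
¹²C: Σm = 6(1.0078250) + 6(1.008665) = 12.0989400 amu; Δm = 0.0989400 amu; E_B = 92.163 MeV; E_B/A = 7.680 MeV
⁸⁵Rb has the higher binding energy per nucleon, so it is the more tightly bound nucleus.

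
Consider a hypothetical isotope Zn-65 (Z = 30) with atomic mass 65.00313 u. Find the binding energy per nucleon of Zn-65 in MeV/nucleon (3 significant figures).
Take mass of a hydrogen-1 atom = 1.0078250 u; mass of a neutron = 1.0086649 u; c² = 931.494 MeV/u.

Z = 30, so N = A − Z = 65 − 30 = 35.
Σm = 30·m(¹H) + 35·m_n = 30.2347500 + 35.3032715 = 65.5380215 u
Mass defect Δm = 65.5380215 − 65.00313 = 0.5348915 u
Binding energy = Δm·c² = 0.5348915 × 931.494 MeV/u = 498.248 MeV
Per nucleon: 498.248 / 65 = 7.665 MeV

7.67 MeV/nucleon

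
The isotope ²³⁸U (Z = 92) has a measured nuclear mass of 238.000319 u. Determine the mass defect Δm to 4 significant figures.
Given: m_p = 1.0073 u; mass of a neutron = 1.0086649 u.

1.936 u

The nucleus contains 92 protons and 238 − 92 = 146 neutrons.
Mass of separated nucleons = 92(1.0073) + 146(1.0086649) = 92.6716 + 147.2650754 = 239.9366754 u
Mass defect Δm = 239.9366754 − 238.000319 = 1.9363564 u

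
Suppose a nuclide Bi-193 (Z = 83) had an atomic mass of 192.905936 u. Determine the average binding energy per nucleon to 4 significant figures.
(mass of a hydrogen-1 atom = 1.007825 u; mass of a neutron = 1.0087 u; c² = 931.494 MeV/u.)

8.207 MeV/nucleon

Σm = 83·m(¹H) + 110·m_n = 83.649475 + 110.9570 = 194.606475 u
Δm = 194.606475 − 192.905936 = 1.700539 u
E_B = 1.700539 × 931.494 = 1584.04 MeV
BE/A = 1584.04 MeV / 193 = 8.207 MeV/nucleon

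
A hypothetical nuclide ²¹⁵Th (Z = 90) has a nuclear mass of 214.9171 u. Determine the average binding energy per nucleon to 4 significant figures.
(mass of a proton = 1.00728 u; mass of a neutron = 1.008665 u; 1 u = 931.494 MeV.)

Total constituent mass: 90 × 1.00728 + 125 × 1.008665 = 216.738325 u
The mass defect is 216.738325 − 214.9171 = 1.821225 u.
E_B = 1.821225 × 931.494 = 1696.46 MeV
Per nucleon: 1696.46 / 215 = 7.891 MeV

7.891 MeV/nucleon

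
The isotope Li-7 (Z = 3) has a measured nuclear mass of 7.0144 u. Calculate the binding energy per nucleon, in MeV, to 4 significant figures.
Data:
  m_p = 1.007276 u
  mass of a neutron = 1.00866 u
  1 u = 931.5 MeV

Total constituent mass: 3 × 1.007276 + 4 × 1.00866 = 7.056468 u
The mass defect is 7.056468 − 7.0144 = 0.042068 u.
E_B = 0.042068 × 931.5 = 39.1863 MeV
BE/A = 39.1863 MeV / 7 = 5.598 MeV/nucleon

5.598 MeV/nucleon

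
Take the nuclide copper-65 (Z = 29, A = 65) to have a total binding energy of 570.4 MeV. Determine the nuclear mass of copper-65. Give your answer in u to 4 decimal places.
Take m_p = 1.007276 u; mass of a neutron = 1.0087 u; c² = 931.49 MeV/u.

64.9119 u

Mass defect = 570.4 MeV / (931.49 MeV/u) = 0.612352 u
Constituent mass = 29(1.007276) + 36(1.0087) = 65.524204 u
Nuclear mass = 65.524204 − 0.612352 = 64.911852 u ≈ 64.9119 u (to 4 decimal places)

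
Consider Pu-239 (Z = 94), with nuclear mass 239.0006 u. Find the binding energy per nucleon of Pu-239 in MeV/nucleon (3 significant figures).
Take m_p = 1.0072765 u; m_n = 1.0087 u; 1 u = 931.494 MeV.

Z = 94, so N = A − Z = 239 − 94 = 145.
Σm = 94·m_p + 145·m_n = 94.6839910 + 146.2615 = 240.9454910 u
Mass defect Δm = 240.9454910 − 239.0006 = 1.9448910 u
Binding energy = Δm·c² = 1.9448910 × 931.494 MeV/u = 1811.65 MeV
BE/A = 1811.65 MeV / 239 = 7.580 MeV/nucleon

7.58 MeV/nucleon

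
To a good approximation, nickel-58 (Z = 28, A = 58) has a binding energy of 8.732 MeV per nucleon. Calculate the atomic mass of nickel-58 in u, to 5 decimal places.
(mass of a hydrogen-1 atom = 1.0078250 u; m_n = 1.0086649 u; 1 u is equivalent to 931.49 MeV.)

57.93534 u

Total binding energy = 58 × 8.732 = 506.456 MeV
Mass defect = 506.456 MeV / (931.49 MeV/u) = 0.5437052 u
Constituent mass = 28(1.0078250) + 30(1.0086649) = 58.4790470 u
Atomic mass = 58.4790470 − 0.5437052 = 57.9353418 u ≈ 57.93534 u (to 5 decimal places)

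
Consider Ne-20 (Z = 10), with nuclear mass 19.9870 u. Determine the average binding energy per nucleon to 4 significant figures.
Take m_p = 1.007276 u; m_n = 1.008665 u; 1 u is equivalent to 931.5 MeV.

Total constituent mass: 10 × 1.007276 + 10 × 1.008665 = 20.159410 u
Δm = 20.159410 − 19.9870 = 0.172410 u
Binding energy = Δm·c² = 0.172410 × 931.5 MeV/u = 160.600 MeV
Dividing by A = 20 gives 8.030 MeV per nucleon.

8.030 MeV/nucleon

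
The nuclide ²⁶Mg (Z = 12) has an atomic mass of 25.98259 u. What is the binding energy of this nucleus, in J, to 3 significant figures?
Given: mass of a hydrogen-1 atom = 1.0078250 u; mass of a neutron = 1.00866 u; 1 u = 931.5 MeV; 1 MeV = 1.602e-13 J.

3.47e-11 J

The nucleus contains 12 protons and 26 − 12 = 14 neutrons.
Mass of separated nucleons = 12(1.0078250) + 14(1.00866) = 12.0939000 + 14.12124 = 26.2151400 u
The mass defect is 26.2151400 − 25.98259 = 0.2325500 u.
E_B = 0.2325500 × 931.5 = 216.620 MeV
In joules: 216.620 MeV × 1.602e-13 J/MeV = 3.4703e-11 J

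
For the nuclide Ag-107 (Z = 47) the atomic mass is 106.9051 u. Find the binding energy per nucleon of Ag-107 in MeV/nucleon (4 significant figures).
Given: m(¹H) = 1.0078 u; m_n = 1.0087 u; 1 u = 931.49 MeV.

Mass of separated nucleons = 47(1.0078) + 60(1.0087) = 47.3666 + 60.5220 = 107.8886 u
The mass defect is 107.8886 − 106.9051 = 0.9835 u.
Converting to energy: 0.9835 u × 931.49 MeV/u = 916.120 MeV
Per nucleon: 916.120 / 107 = 8.562 MeV

8.562 MeV/nucleon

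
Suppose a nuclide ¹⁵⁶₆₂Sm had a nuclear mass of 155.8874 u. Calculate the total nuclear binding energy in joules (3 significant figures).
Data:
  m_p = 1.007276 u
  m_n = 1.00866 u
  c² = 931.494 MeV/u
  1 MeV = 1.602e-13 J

Z = 62, so N = A − Z = 156 − 62 = 94.
Mass of separated nucleons = 62(1.007276) + 94(1.00866) = 62.451112 + 94.81404 = 157.265152 u
Δm = 157.265152 − 155.8874 = 1.377752 u
Converting to energy: 1.377752 u × 931.494 MeV/u = 1283.37 MeV
In joules: 1283.37 MeV × 1.602e-13 J/MeV = 2.0560e-10 J

2.06e-10 J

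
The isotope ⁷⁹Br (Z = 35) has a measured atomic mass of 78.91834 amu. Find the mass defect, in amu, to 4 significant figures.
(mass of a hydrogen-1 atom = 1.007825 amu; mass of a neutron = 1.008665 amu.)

0.7368 amu

Z = 35, so N = A − Z = 79 − 35 = 44.
Mass of separated nucleons = 35(1.007825) + 44(1.008665) = 35.273875 + 44.381260 = 79.655135 amu
Δm = 79.655135 − 78.91834 = 0.736795 amu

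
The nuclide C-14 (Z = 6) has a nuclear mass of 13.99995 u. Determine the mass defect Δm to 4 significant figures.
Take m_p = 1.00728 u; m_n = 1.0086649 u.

0.1130 u

Total constituent mass: 6 × 1.00728 + 8 × 1.0086649 = 14.1129992 u
Mass defect Δm = 14.1129992 − 13.99995 = 0.1130492 u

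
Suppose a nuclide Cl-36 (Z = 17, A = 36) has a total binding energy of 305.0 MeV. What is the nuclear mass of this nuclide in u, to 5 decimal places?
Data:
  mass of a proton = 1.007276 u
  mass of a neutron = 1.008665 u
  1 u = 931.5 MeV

35.96090 u

Mass defect = 305.0 MeV / (931.5 MeV/u) = 0.3274289 u
Constituent mass = 17(1.007276) + 19(1.008665) = 36.288327 u
Nuclear mass = 36.288327 − 0.3274289 = 35.9608981 u ≈ 35.96090 u (to 5 decimal places)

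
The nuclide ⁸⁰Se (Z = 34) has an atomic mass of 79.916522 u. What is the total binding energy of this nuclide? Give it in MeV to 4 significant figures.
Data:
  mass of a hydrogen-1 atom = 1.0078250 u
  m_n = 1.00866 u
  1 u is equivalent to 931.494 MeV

Mass of separated nucleons = 34(1.0078250) + 46(1.00866) = 34.2660500 + 46.39836 = 80.6644100 u
Δm = 80.6644100 − 79.916522 = 0.7478880 u
Converting to energy: 0.7478880 u × 931.494 MeV/u = 696.653 MeV

696.7 MeV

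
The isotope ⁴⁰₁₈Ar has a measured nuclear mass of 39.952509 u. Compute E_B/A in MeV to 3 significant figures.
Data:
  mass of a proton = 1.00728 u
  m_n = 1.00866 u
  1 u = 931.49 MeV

8.59 MeV/nucleon

With 18 protons and 22 neutrons (A = 40):
Total constituent mass: 18 × 1.00728 + 22 × 1.00866 = 40.32156 u
The mass defect is 40.32156 − 39.952509 = 0.369051 u.
Binding energy = Δm·c² = 0.369051 × 931.49 MeV/u = 343.767 MeV
Dividing by A = 40 gives 8.594 MeV per nucleon.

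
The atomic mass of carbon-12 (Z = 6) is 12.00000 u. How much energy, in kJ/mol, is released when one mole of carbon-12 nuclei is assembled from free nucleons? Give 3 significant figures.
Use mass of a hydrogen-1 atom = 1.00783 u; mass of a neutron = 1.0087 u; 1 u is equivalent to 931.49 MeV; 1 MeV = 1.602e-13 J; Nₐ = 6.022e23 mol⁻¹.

The nucleus contains 6 protons and 12 − 6 = 6 neutrons.
Σm = 6·m(¹H) + 6·m_n = 6.04698 + 6.0522 = 12.09918 u
Mass defect Δm = 12.09918 − 12.00000 = 0.09918 u
Binding energy = Δm·c² = 0.09918 × 931.49 MeV/u = 92.3852 MeV
Per nucleus in joules: 92.3852 MeV × 1.602e-13 J/MeV = 1.4800e-11 J
Per mole: 1.4800e-11 J × 6.022e23 mol⁻¹ = 8.9126e+12 J/mol

8.91e+09 kJ/mol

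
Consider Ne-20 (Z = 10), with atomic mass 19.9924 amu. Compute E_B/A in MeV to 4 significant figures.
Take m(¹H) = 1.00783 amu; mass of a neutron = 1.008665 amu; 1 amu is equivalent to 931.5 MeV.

Total constituent mass: 10 × 1.00783 + 10 × 1.008665 = 20.164950 amu
Mass defect Δm = 20.164950 − 19.9924 = 0.172550 amu
Converting to energy: 0.172550 amu × 931.5 MeV/amu = 160.730 MeV
BE/A = 160.730 MeV / 20 = 8.037 MeV/nucleon

8.037 MeV/nucleon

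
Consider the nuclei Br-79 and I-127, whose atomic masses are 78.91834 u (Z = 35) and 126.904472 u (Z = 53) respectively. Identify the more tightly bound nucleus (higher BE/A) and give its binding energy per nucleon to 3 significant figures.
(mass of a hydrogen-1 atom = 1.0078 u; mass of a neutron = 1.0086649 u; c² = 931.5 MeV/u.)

Br-79; 8.68 MeV/nucleon

Br-79: Σm = 35(1.0078) + 44(1.0086649) = 79.6542556 u; Δm = 0.7359156 u; E_B = 685.51 MeV; E_B/A = 8.677 MeV
I-127: Σm = 53(1.0078) + 74(1.0086649) = 128.0546026 u; Δm = 1.1501306 u; E_B = 1071.35 MeV; E_B/A = 8.436 MeV
Br-79 has the higher binding energy per nucleon, so it is the more tightly bound nucleus.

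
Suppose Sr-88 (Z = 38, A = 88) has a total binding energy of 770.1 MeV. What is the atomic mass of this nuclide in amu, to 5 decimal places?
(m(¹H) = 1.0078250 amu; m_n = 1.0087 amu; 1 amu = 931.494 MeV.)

Mass defect = 770.1 MeV / (931.494 MeV/amu) = 0.8267364 amu
Constituent mass = 38(1.0078250) + 50(1.0087) = 88.7323500 amu
Atomic mass = 88.7323500 − 0.8267364 = 87.9056136 amu ≈ 87.90561 amu (to 5 decimal places)

87.90561 amu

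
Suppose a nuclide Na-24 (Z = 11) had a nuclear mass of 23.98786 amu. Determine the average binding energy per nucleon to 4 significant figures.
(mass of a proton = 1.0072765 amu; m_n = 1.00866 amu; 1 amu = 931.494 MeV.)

7.947 MeV/nucleon

Total constituent mass: 11 × 1.0072765 + 13 × 1.00866 = 24.1926215 amu
Mass defect Δm = 24.1926215 − 23.98786 = 0.2047615 amu
Converting to energy: 0.2047615 amu × 931.494 MeV/amu = 190.734 MeV
BE/A = 190.734 MeV / 24 = 7.947 MeV/nucleon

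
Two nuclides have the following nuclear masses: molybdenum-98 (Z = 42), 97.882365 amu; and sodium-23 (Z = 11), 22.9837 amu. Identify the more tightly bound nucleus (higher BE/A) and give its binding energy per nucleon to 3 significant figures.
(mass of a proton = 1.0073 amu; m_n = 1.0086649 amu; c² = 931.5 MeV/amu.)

molybdenum-98; 8.64 MeV/nucleon

molybdenum-98: Σm = 42(1.0073) + 56(1.0086649) = 98.7918344 amu; Δm = 0.9094694 amu; E_B = 847.17 MeV; E_B/A = 8.6446 MeV
sodium-23: Σm = 11(1.0073) + 12(1.0086649) = 23.1842788 amu; Δm = 0.2005788 amu; E_B = 186.84 MeV; E_B/A = 8.123 MeV
molybdenum-98 has the higher binding energy per nucleon, so it is the more tightly bound nucleus.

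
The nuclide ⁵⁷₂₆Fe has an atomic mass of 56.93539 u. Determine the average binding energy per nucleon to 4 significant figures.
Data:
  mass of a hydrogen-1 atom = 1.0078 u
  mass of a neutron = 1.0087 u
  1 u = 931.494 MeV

8.777 MeV/nucleon

The nucleus contains 26 protons and 57 − 26 = 31 neutrons.
Σm = 26·m(¹H) + 31·m_n = 26.2028 + 31.2697 = 57.4725 u
Mass defect Δm = 57.4725 − 56.93539 = 0.53711 u
Converting to energy: 0.53711 u × 931.494 MeV/u = 500.315 MeV
BE/A = 500.315 MeV / 57 = 8.777 MeV/nucleon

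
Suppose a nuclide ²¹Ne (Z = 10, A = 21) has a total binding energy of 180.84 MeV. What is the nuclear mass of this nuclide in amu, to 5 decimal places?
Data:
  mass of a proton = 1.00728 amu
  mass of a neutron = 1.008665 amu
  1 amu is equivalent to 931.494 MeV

20.97398 amu

Mass defect = 180.84 MeV / (931.494 MeV/amu) = 0.1941397 amu
Constituent mass = 10(1.00728) + 11(1.008665) = 21.168115 amu
Nuclear mass = 21.168115 − 0.1941397 = 20.9739753 amu ≈ 20.97398 amu (to 5 decimal places)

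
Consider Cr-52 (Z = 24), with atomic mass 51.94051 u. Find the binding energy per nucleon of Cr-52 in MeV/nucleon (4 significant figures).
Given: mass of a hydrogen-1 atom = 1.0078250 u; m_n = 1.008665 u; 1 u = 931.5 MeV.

8.776 MeV/nucleon

The nucleus contains 24 protons and 52 − 24 = 28 neutrons.
Mass of separated nucleons = 24(1.0078250) + 28(1.008665) = 24.1878000 + 28.242620 = 52.4304200 u
Δm = 52.4304200 − 51.94051 = 0.4899100 u
Converting to energy: 0.4899100 u × 931.5 MeV/u = 456.351 MeV
Per nucleon: 456.351 / 52 = 8.776 MeV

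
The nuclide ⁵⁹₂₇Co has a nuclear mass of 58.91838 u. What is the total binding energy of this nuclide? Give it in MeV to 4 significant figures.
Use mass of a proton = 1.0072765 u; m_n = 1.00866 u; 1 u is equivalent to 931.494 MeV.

Total constituent mass: 27 × 1.0072765 + 32 × 1.00866 = 59.4735855 u
The mass defect is 59.4735855 − 58.91838 = 0.5552055 u.
Binding energy = Δm·c² = 0.5552055 × 931.494 MeV/u = 517.171 MeV

517.2 MeV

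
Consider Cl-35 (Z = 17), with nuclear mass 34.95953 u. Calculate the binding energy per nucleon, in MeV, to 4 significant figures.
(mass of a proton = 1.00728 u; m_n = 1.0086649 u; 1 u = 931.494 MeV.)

8.522 MeV/nucleon

The nucleus contains 17 protons and 35 − 17 = 18 neutrons.
Σm = 17·m_p + 18·m_n = 17.12376 + 18.1559682 = 35.2797282 u
The mass defect is 35.2797282 − 34.95953 = 0.3201982 u.
Converting to energy: 0.3201982 u × 931.494 MeV/u = 298.263 MeV
Per nucleon: 298.263 / 35 = 8.522 MeV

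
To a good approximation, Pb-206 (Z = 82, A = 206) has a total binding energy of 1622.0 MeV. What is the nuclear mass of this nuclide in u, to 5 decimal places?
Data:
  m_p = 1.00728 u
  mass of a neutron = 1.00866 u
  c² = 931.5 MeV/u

205.92952 u

Mass defect = 1622.0 MeV / (931.5 MeV/u) = 1.7412775 u
Constituent mass = 82(1.00728) + 124(1.00866) = 207.67080 u
Nuclear mass = 207.67080 − 1.7412775 = 205.9295225 u ≈ 205.92952 u (to 5 decimal places)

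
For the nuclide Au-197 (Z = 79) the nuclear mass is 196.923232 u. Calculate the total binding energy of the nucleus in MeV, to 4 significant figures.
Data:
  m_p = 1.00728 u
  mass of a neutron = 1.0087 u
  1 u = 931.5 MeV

With 79 protons and 118 neutrons (A = 197):
Total constituent mass: 79 × 1.00728 + 118 × 1.0087 = 198.60172 u
Mass defect Δm = 198.60172 − 196.923232 = 1.678488 u
E_B = 1.678488 × 931.5 = 1563.51 MeV

1564 MeV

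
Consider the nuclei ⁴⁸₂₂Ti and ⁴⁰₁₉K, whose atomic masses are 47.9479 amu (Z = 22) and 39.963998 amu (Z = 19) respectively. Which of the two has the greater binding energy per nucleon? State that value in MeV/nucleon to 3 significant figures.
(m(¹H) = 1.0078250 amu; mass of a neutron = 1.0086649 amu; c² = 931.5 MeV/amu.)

⁴⁸₂₂Ti: Σm = 22(1.0078250) + 26(1.0086649) = 48.3974374 amu; Δm = 0.4495374 amu; E_B = 418.74 MeV; E_B/A = 8.724 MeV
⁴⁰₁₉K: Σm = 19(1.0078250) + 21(1.0086649) = 40.3306379 amu; Δm = 0.3666399 amu; E_B = 341.53 MeV; E_B/A = 8.538 MeV
⁴⁸₂₂Ti has the higher binding energy per nucleon, so it is the more tightly bound nucleus.

⁴⁸₂₂Ti; 8.72 MeV/nucleon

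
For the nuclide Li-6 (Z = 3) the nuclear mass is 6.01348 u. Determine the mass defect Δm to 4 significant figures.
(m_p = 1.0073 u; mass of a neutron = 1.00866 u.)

Σm = 3·m_p + 3·m_n = 3.0219 + 3.02598 = 6.04788 u
Mass defect Δm = 6.04788 − 6.01348 = 0.03440 u

0.03440 u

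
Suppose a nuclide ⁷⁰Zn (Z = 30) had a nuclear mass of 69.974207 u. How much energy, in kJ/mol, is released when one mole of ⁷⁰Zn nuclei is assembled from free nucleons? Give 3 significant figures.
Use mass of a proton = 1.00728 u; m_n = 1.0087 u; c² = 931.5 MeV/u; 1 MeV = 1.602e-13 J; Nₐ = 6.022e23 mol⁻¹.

Z = 30, so N = A − Z = 70 − 30 = 40.
Σm = 30·m_p + 40·m_n = 30.21840 + 40.3480 = 70.56640 u
Mass defect Δm = 70.56640 − 69.974207 = 0.592193 u
E_B = 0.592193 × 931.5 = 551.628 MeV
Per nucleus in joules: 551.628 MeV × 1.602e-13 J/MeV = 8.8371e-11 J
Per mole: 8.8371e-11 J × 6.022e23 mol⁻¹ = 5.3217e+13 J/mol

5.32e+10 kJ/mol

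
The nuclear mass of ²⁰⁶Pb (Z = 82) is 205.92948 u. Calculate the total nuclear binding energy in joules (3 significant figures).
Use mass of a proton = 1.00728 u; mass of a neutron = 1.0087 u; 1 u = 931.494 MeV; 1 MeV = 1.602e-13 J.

The nucleus contains 82 protons and 206 − 82 = 124 neutrons.
Σm = 82·m_p + 124·m_n = 82.59696 + 125.0788 = 207.67576 u
Δm = 207.67576 − 205.92948 = 1.74628 u
Converting to energy: 1.74628 u × 931.494 MeV/u = 1626.65 MeV
In joules: 1626.65 MeV × 1.602e-13 J/MeV = 2.6059e-10 J

2.61e-10 J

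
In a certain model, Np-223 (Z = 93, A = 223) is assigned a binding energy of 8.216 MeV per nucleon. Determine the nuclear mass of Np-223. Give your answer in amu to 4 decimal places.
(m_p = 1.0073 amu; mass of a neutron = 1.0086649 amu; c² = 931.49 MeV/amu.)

Total binding energy = 223 × 8.216 = 1832.168 MeV
Mass defect = 1832.168 MeV / (931.49 MeV/amu) = 1.966922 amu
Constituent mass = 93(1.0073) + 130(1.0086649) = 224.8053370 amu
Nuclear mass = 224.8053370 − 1.966922 = 222.8384150 amu ≈ 222.8384 amu (to 4 decimal places)

222.8384 amu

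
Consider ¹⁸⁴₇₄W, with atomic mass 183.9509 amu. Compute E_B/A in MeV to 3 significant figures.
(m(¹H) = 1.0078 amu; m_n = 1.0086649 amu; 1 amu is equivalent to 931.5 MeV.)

8.00 MeV/nucleon

Z = 74, so N = A − Z = 184 − 74 = 110.
Total constituent mass: 74 × 1.0078 + 110 × 1.0086649 = 185.5303390 amu
Mass defect Δm = 185.5303390 − 183.9509 = 1.5794390 amu
Binding energy = Δm·c² = 1.5794390 × 931.5 MeV/amu = 1471.25 MeV
Dividing by A = 184 gives 7.996 MeV per nucleon.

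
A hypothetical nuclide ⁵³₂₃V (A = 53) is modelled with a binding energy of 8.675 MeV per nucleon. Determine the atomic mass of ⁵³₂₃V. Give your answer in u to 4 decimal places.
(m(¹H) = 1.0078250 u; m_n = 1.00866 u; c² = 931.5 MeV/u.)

52.9462 u

Total binding energy = 53 × 8.675 = 459.775 MeV
Mass defect = 459.775 MeV / (931.5 MeV/u) = 0.493586 u
Constituent mass = 23(1.0078250) + 30(1.00866) = 53.4397750 u
Atomic mass = 53.4397750 − 0.493586 = 52.9461890 u ≈ 52.9462 u (to 4 decimal places)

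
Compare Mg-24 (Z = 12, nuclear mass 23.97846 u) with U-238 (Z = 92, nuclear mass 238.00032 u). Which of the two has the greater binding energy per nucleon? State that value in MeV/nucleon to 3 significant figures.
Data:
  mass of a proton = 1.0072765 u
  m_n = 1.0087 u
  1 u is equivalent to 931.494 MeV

Mg-24: Σm = 12(1.0072765) + 12(1.0087) = 24.1917180 u; Δm = 0.2132580 u; E_B = 198.65 MeV; E_B/A = 8.277 MeV
U-238: Σm = 92(1.0072765) + 146(1.0087) = 239.9396380 u; Δm = 1.9393180 u; E_B = 1806.5 MeV; E_B/A = 7.590 MeV
Mg-24 has the higher binding energy per nucleon, so it is the more tightly bound nucleus.

Mg-24; 8.28 MeV/nucleon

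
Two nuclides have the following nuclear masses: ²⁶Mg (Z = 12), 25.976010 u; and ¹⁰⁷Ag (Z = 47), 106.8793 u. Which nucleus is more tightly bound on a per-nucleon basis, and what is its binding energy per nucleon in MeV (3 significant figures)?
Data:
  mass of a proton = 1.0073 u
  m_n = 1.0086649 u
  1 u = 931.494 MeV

²⁶Mg: Σm = 12(1.0073) + 14(1.0086649) = 26.2089086 u; Δm = 0.2328986 u; E_B = 216.94 MeV; E_B/A = 8.344 MeV
¹⁰⁷Ag: Σm = 47(1.0073) + 60(1.0086649) = 107.8629940 u; Δm = 0.9836940 u; E_B = 916.31 MeV; E_B/A = 8.564 MeV
¹⁰⁷Ag has the higher binding energy per nucleon, so it is the more tightly bound nucleus.

¹⁰⁷Ag; 8.56 MeV/nucleon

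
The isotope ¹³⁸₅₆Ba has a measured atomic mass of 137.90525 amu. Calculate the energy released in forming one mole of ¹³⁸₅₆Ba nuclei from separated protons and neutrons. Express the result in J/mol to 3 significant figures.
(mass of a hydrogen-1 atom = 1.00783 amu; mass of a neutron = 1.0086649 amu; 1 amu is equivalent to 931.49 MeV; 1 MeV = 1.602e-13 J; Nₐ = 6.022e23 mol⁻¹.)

1.12e+14 J/mol

Z = 56, so N = A − Z = 138 − 56 = 82.
Mass of separated nucleons = 56(1.00783) + 82(1.0086649) = 56.43848 + 82.7105218 = 139.1490018 amu
Mass defect Δm = 139.1490018 − 137.90525 = 1.2437518 amu
Converting to energy: 1.2437518 amu × 931.49 MeV/amu = 1158.54 MeV
Per nucleus in joules: 1158.54 MeV × 1.602e-13 J/MeV = 1.8560e-10 J
Per mole: 1.8560e-10 J × 6.022e23 mol⁻¹ = 1.1177e+14 J/mol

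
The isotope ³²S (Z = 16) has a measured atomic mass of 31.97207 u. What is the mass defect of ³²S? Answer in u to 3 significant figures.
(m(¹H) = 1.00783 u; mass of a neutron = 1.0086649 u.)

0.292 u

Total constituent mass: 16 × 1.00783 + 16 × 1.0086649 = 32.2639184 u
The mass defect is 32.2639184 − 31.97207 = 0.2918484 u.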